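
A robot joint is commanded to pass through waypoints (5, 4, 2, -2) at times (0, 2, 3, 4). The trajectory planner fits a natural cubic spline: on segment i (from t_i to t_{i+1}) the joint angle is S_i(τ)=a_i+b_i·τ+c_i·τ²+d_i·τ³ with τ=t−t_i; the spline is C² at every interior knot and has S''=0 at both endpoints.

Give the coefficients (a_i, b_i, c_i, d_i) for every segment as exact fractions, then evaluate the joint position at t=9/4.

Δ: Δ0=-1/2, Δ1=-2, Δ2=-4
row 1: diag=6, rhs=-9; c'=1/6, d'=-3/2
row 2: denom=4−1·1/6=23/6; d'=(-12−1·-3/2)/(23/6)=-63/23
back: M2=-63/23
back: M1=-3/2−1/6·-63/23=-24/23
M: M0=0, M1=-24/23, M2=-63/23, M3=0
seg 0: a=5, c=M0/2=0, d=(M1−M0)/(6·2)=-2/23, b=Δ0−h0·(2M0+M1)/6=-7/46
seg 1: a=4, c=M1/2=-12/23, d=(M2−M1)/(6·1)=-13/46, b=Δ1−h1·(2M1+M2)/6=-55/46
seg 2: a=2, c=M2/2=-63/46, d=(M3−M2)/(6·1)=21/46, b=Δ2−h2·(2M2+M3)/6=-71/23
t_q=9/4 → seg 1, τ=1/4; S=4+-55/46·τ+-12/23·τ²+-13/46·τ³=469/128

  seg 0: a=5 b=-7/46 c=0 d=-2/23
  seg 1: a=4 b=-55/46 c=-12/23 d=-13/46
  seg 2: a=2 b=-71/23 c=-63/46 d=21/46
S(9/4) = 469/128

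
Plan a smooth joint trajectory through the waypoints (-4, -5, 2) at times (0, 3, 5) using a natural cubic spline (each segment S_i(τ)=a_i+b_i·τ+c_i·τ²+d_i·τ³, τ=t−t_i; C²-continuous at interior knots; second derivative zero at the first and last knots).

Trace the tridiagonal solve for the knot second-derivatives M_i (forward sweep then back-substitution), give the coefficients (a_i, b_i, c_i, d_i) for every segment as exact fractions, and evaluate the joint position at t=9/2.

Δ: Δ0=-1/3, Δ1=7/2
row 1: diag=10, rhs=23; c'=1/5, d'=23/10
back: M1=23/10
M: M0=0, M1=23/10, M2=0
seg 0: a=-4, c=M0/2=0, d=(M1−M0)/(6·3)=23/180, b=Δ0−h0·(2M0+M1)/6=-89/60
seg 1: a=-5, c=M1/2=23/20, d=(M2−M1)/(6·2)=-23/120, b=Δ1−h1·(2M1+M2)/6=59/30
t_q=9/2 → seg 1, τ=3/2; S=-5+59/30·τ+23/20·τ²+-23/120·τ³=-7/64

  seg 0: a=-4 b=-89/60 c=0 d=23/180
  seg 1: a=-5 b=59/30 c=23/20 d=-23/120
S(9/2) = -7/64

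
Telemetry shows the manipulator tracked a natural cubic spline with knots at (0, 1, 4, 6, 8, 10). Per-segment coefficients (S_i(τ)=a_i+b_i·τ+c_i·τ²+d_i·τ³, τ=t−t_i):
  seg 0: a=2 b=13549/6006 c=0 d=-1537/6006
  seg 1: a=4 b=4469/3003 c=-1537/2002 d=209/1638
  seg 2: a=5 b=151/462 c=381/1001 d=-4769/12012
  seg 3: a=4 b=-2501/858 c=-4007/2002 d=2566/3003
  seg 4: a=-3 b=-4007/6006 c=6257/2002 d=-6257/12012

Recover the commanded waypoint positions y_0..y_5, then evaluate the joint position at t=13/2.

y_0 = S_0(0) = a_0 = 2
y_1 = S_1(0) = a_1 = 4
y_2 = S_2(0) = a_2 = 5
y_3 = S_3(0) = a_3 = 4
y_4 = S_4(0) = a_4 = -3
y_5 = S_4(2) = 4
t_q=13/2 is in segment 3 (τ=1/2); S_3(τ)=17209/8008

y_0=2 y_1=4 y_2=5 y_3=4 y_4=-3 y_5=4
S(13/2) = 17209/8008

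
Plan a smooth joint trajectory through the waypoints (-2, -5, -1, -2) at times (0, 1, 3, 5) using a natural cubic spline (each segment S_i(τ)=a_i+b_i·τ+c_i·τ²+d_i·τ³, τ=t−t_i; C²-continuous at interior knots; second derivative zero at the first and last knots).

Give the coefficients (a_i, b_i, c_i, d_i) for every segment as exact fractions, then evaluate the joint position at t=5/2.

Δ: Δ0=-3, Δ1=2, Δ2=-1/2
row 1: diag=6, rhs=30; c'=1/3, d'=5
row 2: denom=8−2·1/3=22/3; d'=(-15−2·5)/(22/3)=-75/22
back: M2=-75/22
back: M1=5−1/3·-75/22=135/22
M: M0=0, M1=135/22, M2=-75/22, M3=0
seg 0: a=-2, c=M0/2=0, d=(M1−M0)/(6·1)=45/44, b=Δ0−h0·(2M0+M1)/6=-177/44
seg 1: a=-5, c=M1/2=135/44, d=(M2−M1)/(6·2)=-35/44, b=Δ1−h1·(2M1+M2)/6=-21/22
seg 2: a=-1, c=M2/2=-75/44, d=(M3−M2)/(6·2)=25/88, b=Δ2−h2·(2M2+M3)/6=39/22
t_q=5/2 → seg 1, τ=3/2; S=-5+-21/22·τ+135/44·τ²+-35/44·τ³=-779/352

  seg 0: a=-2 b=-177/44 c=0 d=45/44
  seg 1: a=-5 b=-21/22 c=135/44 d=-35/44
  seg 2: a=-1 b=39/22 c=-75/44 d=25/88
S(5/2) = -779/352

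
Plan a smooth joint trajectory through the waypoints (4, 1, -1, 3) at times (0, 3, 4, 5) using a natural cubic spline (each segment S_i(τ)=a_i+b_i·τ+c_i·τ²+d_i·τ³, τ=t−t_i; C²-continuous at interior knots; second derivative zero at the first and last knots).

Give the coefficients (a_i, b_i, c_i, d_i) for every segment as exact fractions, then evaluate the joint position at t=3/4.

  seg 0: a=4 b=-1/31 c=0 d=-10/93
  seg 1: a=1 b=-91/31 c=-30/31 d=59/31
  seg 2: a=-1 b=26/31 c=147/31 d=-49/31
S(3/4) = 3899/992

Δ: Δ0=-1, Δ1=-2, Δ2=4
row 1: diag=8, rhs=-6; c'=1/8, d'=-3/4
row 2: denom=4−1·1/8=31/8; d'=(36−1·-3/4)/(31/8)=294/31
back: M2=294/31
back: M1=-3/4−1/8·294/31=-60/31
M: M0=0, M1=-60/31, M2=294/31, M3=0
seg 0: a=4, c=M0/2=0, d=(M1−M0)/(6·3)=-10/93, b=Δ0−h0·(2M0+M1)/6=-1/31
seg 1: a=1, c=M1/2=-30/31, d=(M2−M1)/(6·1)=59/31, b=Δ1−h1·(2M1+M2)/6=-91/31
seg 2: a=-1, c=M2/2=147/31, d=(M3−M2)/(6·1)=-49/31, b=Δ2−h2·(2M2+M3)/6=26/31
t_q=3/4 → seg 0, τ=3/4; S=4+-1/31·τ+0·τ²+-10/93·τ³=3899/992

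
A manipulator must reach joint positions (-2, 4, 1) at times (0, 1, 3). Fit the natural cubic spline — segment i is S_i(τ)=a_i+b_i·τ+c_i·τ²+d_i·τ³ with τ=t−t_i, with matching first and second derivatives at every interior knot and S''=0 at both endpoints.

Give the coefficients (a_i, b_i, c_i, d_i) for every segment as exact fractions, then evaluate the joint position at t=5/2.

  seg 0: a=-2 b=29/4 c=0 d=-5/4
  seg 1: a=4 b=7/2 c=-15/4 d=5/8
S(5/2) = 187/64

Δ: Δ0=6, Δ1=-3/2
row 1: diag=6, rhs=-45; c'=1/3, d'=-15/2
back: M1=-15/2
M: M0=0, M1=-15/2, M2=0
seg 0: a=-2, c=M0/2=0, d=(M1−M0)/(6·1)=-5/4, b=Δ0−h0·(2M0+M1)/6=29/4
seg 1: a=4, c=M1/2=-15/4, d=(M2−M1)/(6·2)=5/8, b=Δ1−h1·(2M1+M2)/6=7/2
t_q=5/2 → seg 1, τ=3/2; S=4+7/2·τ+-15/4·τ²+5/8·τ³=187/64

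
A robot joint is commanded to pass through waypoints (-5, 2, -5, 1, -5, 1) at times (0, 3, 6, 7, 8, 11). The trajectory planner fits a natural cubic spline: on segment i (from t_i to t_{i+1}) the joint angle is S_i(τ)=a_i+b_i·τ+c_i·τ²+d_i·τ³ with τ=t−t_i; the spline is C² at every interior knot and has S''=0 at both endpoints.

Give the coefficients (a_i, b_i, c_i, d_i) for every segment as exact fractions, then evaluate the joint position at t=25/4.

Δ: Δ0=7/3, Δ1=-7/3, Δ2=6, Δ3=-6, Δ4=2
row 1: diag=12, rhs=-28; c'=1/4, d'=-7/3
row 2: denom=8−3·1/4=29/4; d'=(50−3·-7/3)/(29/4)=228/29
row 3: denom=4−1·4/29=112/29; d'=(-72−1·228/29)/(112/29)=-579/28
row 4: denom=8−1·29/112=867/112; d'=(48−1·-579/28)/(867/112)=2564/289
back: M4=2564/289
back: M3=-579/28−29/112·2564/289=-6640/289
back: M2=228/29−4/29·-6640/289=3188/289
back: M1=-7/3−1/4·3188/289=-4414/867
M: M0=0, M1=-4414/867, M2=3188/289, M3=-6640/289, M4=2564/289, M5=0
seg 0: a=-5, c=M0/2=0, d=(M1−M0)/(6·3)=-2207/7803, b=Δ0−h0·(2M0+M1)/6=1410/289
seg 1: a=2, c=M1/2=-2207/867, d=(M2−M1)/(6·3)=6989/7803, b=Δ1−h1·(2M1+M2)/6=-797/289
seg 2: a=-5, c=M2/2=1594/289, d=(M3−M2)/(6·1)=-1638/289, b=Δ2−h2·(2M2+M3)/6=1778/289
seg 3: a=1, c=M3/2=-3320/289, d=(M4−M3)/(6·1)=1534/289, b=Δ3−h3·(2M3+M4)/6=52/289
seg 4: a=-5, c=M4/2=1282/289, d=(M5−M4)/(6·3)=-1282/2601, b=Δ4−h4·(2M4+M5)/6=-1986/289
t_q=25/4 → seg 2, τ=1/4; S=-5+1778/289·τ+1594/289·τ²+-1638/289·τ³=-29647/9248

  seg 0: a=-5 b=1410/289 c=0 d=-2207/7803
  seg 1: a=2 b=-797/289 c=-2207/867 d=6989/7803
  seg 2: a=-5 b=1778/289 c=1594/289 d=-1638/289
  seg 3: a=1 b=52/289 c=-3320/289 d=1534/289
  seg 4: a=-5 b=-1986/289 c=1282/289 d=-1282/2601
S(25/4) = -29647/9248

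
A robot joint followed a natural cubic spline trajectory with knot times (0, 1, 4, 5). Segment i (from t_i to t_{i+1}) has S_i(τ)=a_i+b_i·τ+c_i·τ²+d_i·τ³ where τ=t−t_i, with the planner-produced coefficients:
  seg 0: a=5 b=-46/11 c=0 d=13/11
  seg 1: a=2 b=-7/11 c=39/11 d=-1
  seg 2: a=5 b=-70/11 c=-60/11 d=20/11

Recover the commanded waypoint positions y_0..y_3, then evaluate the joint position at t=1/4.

y_0=5 y_1=2 y_2=5 y_3=-5
S(1/4) = 2797/704

y_0 = S_0(0) = a_0 = 5
y_1 = S_1(0) = a_1 = 2
y_2 = S_2(0) = a_2 = 5
y_3 = S_2(1) = -5
t_q=1/4 is in segment 0 (τ=1/4); S_0(τ)=2797/704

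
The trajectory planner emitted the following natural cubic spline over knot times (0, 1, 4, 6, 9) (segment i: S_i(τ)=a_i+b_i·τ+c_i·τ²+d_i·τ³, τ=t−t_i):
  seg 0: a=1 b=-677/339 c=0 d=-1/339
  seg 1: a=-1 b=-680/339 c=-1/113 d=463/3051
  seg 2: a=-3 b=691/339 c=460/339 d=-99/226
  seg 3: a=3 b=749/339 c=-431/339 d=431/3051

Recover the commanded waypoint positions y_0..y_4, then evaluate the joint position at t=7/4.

y_0=1 y_1=-1 y_2=-3 y_3=3 y_4=2
S(7/4) = -17685/7232

y_0 = S_0(0) = a_0 = 1
y_1 = S_1(0) = a_1 = -1
y_2 = S_2(0) = a_2 = -3
y_3 = S_3(0) = a_3 = 3
y_4 = S_3(3) = 2
t_q=7/4 is in segment 1 (τ=3/4); S_1(τ)=-17685/7232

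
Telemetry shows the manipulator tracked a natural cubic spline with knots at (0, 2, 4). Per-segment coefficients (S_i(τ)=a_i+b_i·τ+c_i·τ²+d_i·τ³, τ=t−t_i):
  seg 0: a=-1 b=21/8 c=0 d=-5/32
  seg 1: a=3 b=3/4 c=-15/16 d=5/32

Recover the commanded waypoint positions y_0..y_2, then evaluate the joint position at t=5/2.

y_0=-1 y_1=3 y_2=2
S(5/2) = 809/256

y_0 = S_0(0) = a_0 = -1
y_1 = S_1(0) = a_1 = 3
y_2 = S_1(2) = 2
t_q=5/2 is in segment 1 (τ=1/2); S_1(τ)=809/256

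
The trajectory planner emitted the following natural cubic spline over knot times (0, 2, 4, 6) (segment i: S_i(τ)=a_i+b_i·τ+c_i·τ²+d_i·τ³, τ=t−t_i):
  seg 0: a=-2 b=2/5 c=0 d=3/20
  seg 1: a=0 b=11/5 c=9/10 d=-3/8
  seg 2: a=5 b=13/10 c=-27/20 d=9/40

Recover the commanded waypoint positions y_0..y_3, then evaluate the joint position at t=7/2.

y_0=-2 y_1=0 y_2=5 y_3=4
S(7/2) = 1299/320

y_0 = S_0(0) = a_0 = -2
y_1 = S_1(0) = a_1 = 0
y_2 = S_2(0) = a_2 = 5
y_3 = S_2(2) = 4
t_q=7/2 is in segment 1 (τ=3/2); S_1(τ)=1299/320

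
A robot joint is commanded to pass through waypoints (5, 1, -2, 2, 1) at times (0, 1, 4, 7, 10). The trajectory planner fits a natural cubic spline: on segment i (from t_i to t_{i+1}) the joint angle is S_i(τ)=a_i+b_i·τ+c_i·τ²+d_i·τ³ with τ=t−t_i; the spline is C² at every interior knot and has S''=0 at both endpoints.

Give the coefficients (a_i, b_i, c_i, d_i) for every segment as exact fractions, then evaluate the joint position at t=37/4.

  seg 0: a=5 b=-233/54 c=0 d=17/54
  seg 1: a=1 b=-91/27 c=17/18 d=-25/486
  seg 2: a=-2 b=49/54 c=13/27 d=-55/486
  seg 3: a=2 b=20/27 c=-29/54 d=29/486
S(37/4) = 625/384

Δ: Δ0=-4, Δ1=-1, Δ2=4/3, Δ3=-1/3
row 1: diag=8, rhs=18; c'=3/8, d'=9/4
row 2: denom=12−3·3/8=87/8; d'=(14−3·9/4)/(87/8)=2/3
row 3: denom=12−3·8/29=324/29; d'=(-10−3·2/3)/(324/29)=-29/27
back: M3=-29/27
back: M2=2/3−8/29·-29/27=26/27
back: M1=9/4−3/8·26/27=17/9
M: M0=0, M1=17/9, M2=26/27, M3=-29/27, M4=0
seg 0: a=5, c=M0/2=0, d=(M1−M0)/(6·1)=17/54, b=Δ0−h0·(2M0+M1)/6=-233/54
seg 1: a=1, c=M1/2=17/18, d=(M2−M1)/(6·3)=-25/486, b=Δ1−h1·(2M1+M2)/6=-91/27
seg 2: a=-2, c=M2/2=13/27, d=(M3−M2)/(6·3)=-55/486, b=Δ2−h2·(2M2+M3)/6=49/54
seg 3: a=2, c=M3/2=-29/54, d=(M4−M3)/(6·3)=29/486, b=Δ3−h3·(2M3+M4)/6=20/27
t_q=37/4 → seg 3, τ=9/4; S=2+20/27·τ+-29/54·τ²+29/486·τ³=625/384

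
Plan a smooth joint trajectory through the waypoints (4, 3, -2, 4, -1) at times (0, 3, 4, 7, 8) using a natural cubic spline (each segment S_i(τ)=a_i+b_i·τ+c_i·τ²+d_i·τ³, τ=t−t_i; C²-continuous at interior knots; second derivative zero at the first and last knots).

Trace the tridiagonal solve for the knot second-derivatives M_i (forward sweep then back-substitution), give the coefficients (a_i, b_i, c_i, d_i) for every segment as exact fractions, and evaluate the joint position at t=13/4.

Δ: Δ0=-1/3, Δ1=-5, Δ2=2, Δ3=-5
row 1: diag=8, rhs=-28; c'=1/8, d'=-7/2
row 2: denom=8−1·1/8=63/8; d'=(42−1·-7/2)/(63/8)=52/9
row 3: denom=8−3·8/21=48/7; d'=(-42−3·52/9)/(48/7)=-623/72
back: M3=-623/72
back: M2=52/9−8/21·-623/72=245/27
back: M1=-7/2−1/8·245/27=-1001/216
M: M0=0, M1=-1001/216, M2=245/27, M3=-623/72, M4=0
seg 0: a=4, c=M0/2=0, d=(M1−M0)/(6·3)=-1001/3888, b=Δ0−h0·(2M0+M1)/6=857/432
seg 1: a=3, c=M1/2=-1001/432, d=(M2−M1)/(6·1)=329/144, b=Δ1−h1·(2M1+M2)/6=-1073/216
seg 2: a=-2, c=M2/2=245/54, d=(M3−M2)/(6·3)=-3829/3888, b=Δ2−h2·(2M2+M3)/6=-1187/432
seg 3: a=4, c=M3/2=-623/144, d=(M4−M3)/(6·1)=623/432, b=Δ3−h3·(2M3+M4)/6=-457/216
t_q=13/4 → seg 1, τ=1/4; S=3+-1073/216·τ+-1001/432·τ²+329/144·τ³=15197/9216

  seg 0: a=4 b=857/432 c=0 d=-1001/3888
  seg 1: a=3 b=-1073/216 c=-1001/432 d=329/144
  seg 2: a=-2 b=-1187/432 c=245/54 d=-3829/3888
  seg 3: a=4 b=-457/216 c=-623/144 d=623/432
S(13/4) = 15197/9216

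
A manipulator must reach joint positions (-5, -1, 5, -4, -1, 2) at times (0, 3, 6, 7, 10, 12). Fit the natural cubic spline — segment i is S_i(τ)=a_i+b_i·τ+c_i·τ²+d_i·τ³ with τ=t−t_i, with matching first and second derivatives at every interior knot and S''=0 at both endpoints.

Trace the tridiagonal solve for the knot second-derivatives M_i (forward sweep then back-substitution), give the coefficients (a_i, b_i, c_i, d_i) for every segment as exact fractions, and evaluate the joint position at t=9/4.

Δ: Δ0=4/3, Δ1=2, Δ2=-9, Δ3=1, Δ4=3/2
row 1: diag=12, rhs=4; c'=1/4, d'=1/3
row 2: denom=8−3·1/4=29/4; d'=(-66−3·1/3)/(29/4)=-268/29
row 3: denom=8−1·4/29=228/29; d'=(60−1·-268/29)/(228/29)=502/57
row 4: denom=10−3·29/76=673/76; d'=(3−3·502/57)/(673/76)=-1780/673
back: M4=-1780/673
back: M3=502/57−29/76·-1780/673=19819/2019
back: M2=-268/29−4/29·19819/2019=-21392/2019
back: M1=1/3−1/4·-21392/2019=2007/673
M: M0=0, M1=2007/673, M2=-21392/2019, M3=19819/2019, M4=-1780/673, M5=0
seg 0: a=-5, c=M0/2=0, d=(M1−M0)/(6·3)=223/1346, b=Δ0−h0·(2M0+M1)/6=-637/4038
seg 1: a=-1, c=M1/2=2007/1346, d=(M2−M1)/(6·3)=-27413/36342, b=Δ1−h1·(2M1+M2)/6=8713/2019
seg 2: a=5, c=M2/2=-10696/2019, d=(M3−M2)/(6·1)=4579/1346, b=Δ2−h2·(2M2+M3)/6=-28687/4038
seg 3: a=-4, c=M3/2=19819/4038, d=(M4−M3)/(6·3)=-25159/36342, b=Δ3−h3·(2M3+M4)/6=-15130/2019
seg 4: a=-1, c=M4/2=-890/673, d=(M5−M4)/(6·2)=445/2019, b=Δ4−h4·(2M4+M5)/6=13177/4038
t_q=9/4 → seg 0, τ=9/4; S=-5+-637/4038·τ+0·τ²+223/1346·τ³=-298729/86144

  seg 0: a=-5 b=-637/4038 c=0 d=223/1346
  seg 1: a=-1 b=8713/2019 c=2007/1346 d=-27413/36342
  seg 2: a=5 b=-28687/4038 c=-10696/2019 d=4579/1346
  seg 3: a=-4 b=-15130/2019 c=19819/4038 d=-25159/36342
  seg 4: a=-1 b=13177/4038 c=-890/673 d=445/2019
S(9/4) = -298729/86144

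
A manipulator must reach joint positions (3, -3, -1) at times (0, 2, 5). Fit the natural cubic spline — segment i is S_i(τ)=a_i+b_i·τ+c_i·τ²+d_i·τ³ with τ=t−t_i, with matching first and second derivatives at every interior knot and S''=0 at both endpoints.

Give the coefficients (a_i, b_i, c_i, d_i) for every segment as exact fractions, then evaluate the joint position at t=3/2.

Δ: Δ0=-3, Δ1=2/3
row 1: diag=10, rhs=22; c'=3/10, d'=11/5
back: M1=11/5
M: M0=0, M1=11/5, M2=0
seg 0: a=3, c=M0/2=0, d=(M1−M0)/(6·2)=11/60, b=Δ0−h0·(2M0+M1)/6=-56/15
seg 1: a=-3, c=M1/2=11/10, d=(M2−M1)/(6·3)=-11/90, b=Δ1−h1·(2M1+M2)/6=-23/15
t_q=3/2 → seg 0, τ=3/2; S=3+-56/15·τ+0·τ²+11/60·τ³=-317/160

  seg 0: a=3 b=-56/15 c=0 d=11/60
  seg 1: a=-3 b=-23/15 c=11/10 d=-11/90
S(3/2) = -317/160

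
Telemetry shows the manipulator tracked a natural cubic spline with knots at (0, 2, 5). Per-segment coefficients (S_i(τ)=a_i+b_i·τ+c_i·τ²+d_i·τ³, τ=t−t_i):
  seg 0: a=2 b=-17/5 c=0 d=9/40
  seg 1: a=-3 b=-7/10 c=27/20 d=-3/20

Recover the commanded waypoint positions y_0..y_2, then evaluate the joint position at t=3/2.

y_0 = S_0(0) = a_0 = 2
y_1 = S_1(0) = a_1 = -3
y_2 = S_1(3) = 3
t_q=3/2 is in segment 0 (τ=3/2); S_0(τ)=-749/320

y_0=2 y_1=-3 y_2=3
S(3/2) = -749/320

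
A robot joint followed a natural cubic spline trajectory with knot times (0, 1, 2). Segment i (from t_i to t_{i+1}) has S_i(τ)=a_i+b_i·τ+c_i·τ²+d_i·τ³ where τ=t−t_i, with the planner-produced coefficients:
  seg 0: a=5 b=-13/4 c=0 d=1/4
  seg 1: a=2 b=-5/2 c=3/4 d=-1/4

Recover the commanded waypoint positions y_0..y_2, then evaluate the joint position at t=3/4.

y_0=5 y_1=2 y_2=0
S(3/4) = 683/256

y_0 = S_0(0) = a_0 = 5
y_1 = S_1(0) = a_1 = 2
y_2 = S_1(1) = 0
t_q=3/4 is in segment 0 (τ=3/4); S_0(τ)=683/256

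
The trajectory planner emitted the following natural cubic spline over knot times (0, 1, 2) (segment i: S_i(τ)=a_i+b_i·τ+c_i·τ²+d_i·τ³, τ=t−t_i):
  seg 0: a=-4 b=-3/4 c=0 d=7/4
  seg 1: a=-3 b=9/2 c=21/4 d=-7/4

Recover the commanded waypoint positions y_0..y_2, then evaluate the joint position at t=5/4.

y_0 = S_0(0) = a_0 = -4
y_1 = S_1(0) = a_1 = -3
y_2 = S_1(1) = 5
t_q=5/4 is in segment 1 (τ=1/4); S_1(τ)=-403/256

y_0=-4 y_1=-3 y_2=5
S(5/4) = -403/256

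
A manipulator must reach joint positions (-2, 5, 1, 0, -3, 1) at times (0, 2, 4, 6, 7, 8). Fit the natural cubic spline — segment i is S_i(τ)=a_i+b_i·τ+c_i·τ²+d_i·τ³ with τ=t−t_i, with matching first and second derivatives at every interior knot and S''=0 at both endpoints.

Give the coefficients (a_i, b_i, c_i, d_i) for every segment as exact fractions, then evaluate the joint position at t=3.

  seg 0: a=-2 b=1626/313 c=0 d=-1061/2504
  seg 1: a=5 b=69/626 c=-3183/1252 d=931/1252
  seg 2: a=1 b=-711/626 c=2403/1252 d=-2005/2504
  seg 3: a=0 b=-960/313 c=-903/313 d=924/313
  seg 4: a=-3 b=6/313 c=1869/313 d=-623/313
S(3) = 2073/626

Δ: Δ0=7/2, Δ1=-2, Δ2=-1/2, Δ3=-3, Δ4=4
row 1: diag=8, rhs=-33; c'=1/4, d'=-33/8
row 2: denom=8−2·1/4=15/2; d'=(9−2·-33/8)/(15/2)=23/10
row 3: denom=6−2·4/15=82/15; d'=(-15−2·23/10)/(82/15)=-147/41
row 4: denom=4−1·15/82=313/82; d'=(42−1·-147/41)/(313/82)=3738/313
back: M4=3738/313
back: M3=-147/41−15/82·3738/313=-1806/313
back: M2=23/10−4/15·-1806/313=2403/626
back: M1=-33/8−1/4·2403/626=-3183/626
M: M0=0, M1=-3183/626, M2=2403/626, M3=-1806/313, M4=3738/313, M5=0
seg 0: a=-2, c=M0/2=0, d=(M1−M0)/(6·2)=-1061/2504, b=Δ0−h0·(2M0+M1)/6=1626/313
seg 1: a=5, c=M1/2=-3183/1252, d=(M2−M1)/(6·2)=931/1252, b=Δ1−h1·(2M1+M2)/6=69/626
seg 2: a=1, c=M2/2=2403/1252, d=(M3−M2)/(6·2)=-2005/2504, b=Δ2−h2·(2M2+M3)/6=-711/626
seg 3: a=0, c=M3/2=-903/313, d=(M4−M3)/(6·1)=924/313, b=Δ3−h3·(2M3+M4)/6=-960/313
seg 4: a=-3, c=M4/2=1869/313, d=(M5−M4)/(6·1)=-623/313, b=Δ4−h4·(2M4+M5)/6=6/313
t_q=3 → seg 1, τ=1; S=5+69/626·τ+-3183/1252·τ²+931/1252·τ³=2073/626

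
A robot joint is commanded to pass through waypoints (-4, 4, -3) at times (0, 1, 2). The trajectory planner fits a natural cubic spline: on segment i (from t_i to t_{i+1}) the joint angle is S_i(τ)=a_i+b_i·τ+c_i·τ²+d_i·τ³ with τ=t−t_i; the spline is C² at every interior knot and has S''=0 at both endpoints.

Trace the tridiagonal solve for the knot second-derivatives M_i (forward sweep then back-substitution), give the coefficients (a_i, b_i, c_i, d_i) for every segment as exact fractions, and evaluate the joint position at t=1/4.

  seg 0: a=-4 b=47/4 c=0 d=-15/4
  seg 1: a=4 b=1/2 c=-45/4 d=15/4
S(1/4) = -287/256

Δ: Δ0=8, Δ1=-7
row 1: diag=4, rhs=-90; c'=1/4, d'=-45/2
back: M1=-45/2
M: M0=0, M1=-45/2, M2=0
seg 0: a=-4, c=M0/2=0, d=(M1−M0)/(6·1)=-15/4, b=Δ0−h0·(2M0+M1)/6=47/4
seg 1: a=4, c=M1/2=-45/4, d=(M2−M1)/(6·1)=15/4, b=Δ1−h1·(2M1+M2)/6=1/2
t_q=1/4 → seg 0, τ=1/4; S=-4+47/4·τ+0·τ²+-15/4·τ³=-287/256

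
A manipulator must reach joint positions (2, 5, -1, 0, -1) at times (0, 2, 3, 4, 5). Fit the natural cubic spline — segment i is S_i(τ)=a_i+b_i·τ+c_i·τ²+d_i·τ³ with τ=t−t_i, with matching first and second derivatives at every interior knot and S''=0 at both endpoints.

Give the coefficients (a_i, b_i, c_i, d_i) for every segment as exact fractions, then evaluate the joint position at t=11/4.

  seg 0: a=2 b=207/43 c=0 d=-285/344
  seg 1: a=5 b=-441/86 c=-855/172 d=705/172
  seg 2: a=-1 b=-477/172 c=315/43 d=-611/172
  seg 3: a=0 b=105/86 c=-573/172 d=191/172
S(11/4) = 959/11008

Δ: Δ0=3/2, Δ1=-6, Δ2=1, Δ3=-1
row 1: diag=6, rhs=-45; c'=1/6, d'=-15/2
row 2: denom=4−1·1/6=23/6; d'=(42−1·-15/2)/(23/6)=297/23
row 3: denom=4−1·6/23=86/23; d'=(-12−1·297/23)/(86/23)=-573/86
back: M3=-573/86
back: M2=297/23−6/23·-573/86=630/43
back: M1=-15/2−1/6·630/43=-855/86
M: M0=0, M1=-855/86, M2=630/43, M3=-573/86, M4=0
seg 0: a=2, c=M0/2=0, d=(M1−M0)/(6·2)=-285/344, b=Δ0−h0·(2M0+M1)/6=207/43
seg 1: a=5, c=M1/2=-855/172, d=(M2−M1)/(6·1)=705/172, b=Δ1−h1·(2M1+M2)/6=-441/86
seg 2: a=-1, c=M2/2=315/43, d=(M3−M2)/(6·1)=-611/172, b=Δ2−h2·(2M2+M3)/6=-477/172
seg 3: a=0, c=M3/2=-573/172, d=(M4−M3)/(6·1)=191/172, b=Δ3−h3·(2M3+M4)/6=105/86
t_q=11/4 → seg 1, τ=3/4; S=5+-441/86·τ+-855/172·τ²+705/172·τ³=959/11008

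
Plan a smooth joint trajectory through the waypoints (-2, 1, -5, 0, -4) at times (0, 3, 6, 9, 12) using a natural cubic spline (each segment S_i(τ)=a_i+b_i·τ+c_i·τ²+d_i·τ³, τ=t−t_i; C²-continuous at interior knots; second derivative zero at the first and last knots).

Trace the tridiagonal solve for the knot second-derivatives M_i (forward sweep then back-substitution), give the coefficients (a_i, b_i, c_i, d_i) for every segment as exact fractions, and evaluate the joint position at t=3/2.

  seg 0: a=-2 b=89/42 c=0 d=-47/378
  seg 1: a=1 b=-26/21 c=-47/42 d=109/378
  seg 2: a=-5 b=-1/6 c=31/21 d=-109/378
  seg 3: a=0 b=19/21 c=-47/42 d=47/378
S(3/2) = 85/112

Δ: Δ0=1, Δ1=-2, Δ2=5/3, Δ3=-4/3
row 1: diag=12, rhs=-18; c'=1/4, d'=-3/2
row 2: denom=12−3·1/4=45/4; d'=(22−3·-3/2)/(45/4)=106/45
row 3: denom=12−3·4/15=56/5; d'=(-18−3·106/45)/(56/5)=-47/21
back: M3=-47/21
back: M2=106/45−4/15·-47/21=62/21
back: M1=-3/2−1/4·62/21=-47/21
M: M0=0, M1=-47/21, M2=62/21, M3=-47/21, M4=0
seg 0: a=-2, c=M0/2=0, d=(M1−M0)/(6·3)=-47/378, b=Δ0−h0·(2M0+M1)/6=89/42
seg 1: a=1, c=M1/2=-47/42, d=(M2−M1)/(6·3)=109/378, b=Δ1−h1·(2M1+M2)/6=-26/21
seg 2: a=-5, c=M2/2=31/21, d=(M3−M2)/(6·3)=-109/378, b=Δ2−h2·(2M2+M3)/6=-1/6
seg 3: a=0, c=M3/2=-47/42, d=(M4−M3)/(6·3)=47/378, b=Δ3−h3·(2M3+M4)/6=19/21
t_q=3/2 → seg 0, τ=3/2; S=-2+89/42·τ+0·τ²+-47/378·τ³=85/112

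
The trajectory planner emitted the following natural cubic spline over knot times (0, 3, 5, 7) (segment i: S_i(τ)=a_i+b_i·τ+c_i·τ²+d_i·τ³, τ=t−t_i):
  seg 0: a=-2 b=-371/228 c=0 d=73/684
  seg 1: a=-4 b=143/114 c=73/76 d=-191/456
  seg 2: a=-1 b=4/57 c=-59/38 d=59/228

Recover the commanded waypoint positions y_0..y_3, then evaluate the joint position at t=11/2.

y_0=-2 y_1=-4 y_2=-1 y_3=-5
S(11/2) = -803/608

y_0 = S_0(0) = a_0 = -2
y_1 = S_1(0) = a_1 = -4
y_2 = S_2(0) = a_2 = -1
y_3 = S_2(2) = -5
t_q=11/2 is in segment 2 (τ=1/2); S_2(τ)=-803/608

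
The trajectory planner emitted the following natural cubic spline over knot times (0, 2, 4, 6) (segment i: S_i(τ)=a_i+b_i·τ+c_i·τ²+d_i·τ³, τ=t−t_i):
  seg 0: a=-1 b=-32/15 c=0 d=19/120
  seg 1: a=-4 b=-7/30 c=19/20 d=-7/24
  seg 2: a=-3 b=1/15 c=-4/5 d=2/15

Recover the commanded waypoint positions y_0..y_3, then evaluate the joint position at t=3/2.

y_0=-1 y_1=-4 y_2=-3 y_3=-5
S(3/2) = -1173/320

y_0 = S_0(0) = a_0 = -1
y_1 = S_1(0) = a_1 = -4
y_2 = S_2(0) = a_2 = -3
y_3 = S_2(2) = -5
t_q=3/2 is in segment 0 (τ=3/2); S_0(τ)=-1173/320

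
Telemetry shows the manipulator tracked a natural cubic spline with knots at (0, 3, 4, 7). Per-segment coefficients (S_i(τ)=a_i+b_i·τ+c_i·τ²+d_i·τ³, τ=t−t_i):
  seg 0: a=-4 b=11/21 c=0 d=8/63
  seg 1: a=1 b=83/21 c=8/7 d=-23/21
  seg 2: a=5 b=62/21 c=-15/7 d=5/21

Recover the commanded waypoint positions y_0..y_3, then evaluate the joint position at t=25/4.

y_0 = S_0(0) = a_0 = -4
y_1 = S_1(0) = a_1 = 1
y_2 = S_2(0) = a_2 = 5
y_3 = S_2(3) = 1
t_q=25/4 is in segment 2 (τ=9/4); S_2(τ)=1571/448

y_0=-4 y_1=1 y_2=5 y_3=1
S(25/4) = 1571/448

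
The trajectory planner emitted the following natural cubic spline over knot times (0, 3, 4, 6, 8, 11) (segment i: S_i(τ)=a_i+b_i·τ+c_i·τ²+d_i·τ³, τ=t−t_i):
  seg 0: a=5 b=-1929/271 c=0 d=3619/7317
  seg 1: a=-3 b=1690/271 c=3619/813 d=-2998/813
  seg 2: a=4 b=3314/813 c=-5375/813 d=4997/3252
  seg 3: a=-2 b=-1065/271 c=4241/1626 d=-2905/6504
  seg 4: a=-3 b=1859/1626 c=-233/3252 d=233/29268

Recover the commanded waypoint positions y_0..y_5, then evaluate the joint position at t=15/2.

y_0 = S_0(0) = a_0 = 5
y_1 = S_1(0) = a_1 = -3
y_2 = S_2(0) = a_2 = 4
y_3 = S_3(0) = a_3 = -2
y_4 = S_4(0) = a_4 = -3
y_5 = S_4(3) = 0
t_q=15/2 is in segment 3 (τ=3/2); S_3(τ)=-61289/17344

y_0=5 y_1=-3 y_2=4 y_3=-2 y_4=-3 y_5=0
S(15/2) = -61289/17344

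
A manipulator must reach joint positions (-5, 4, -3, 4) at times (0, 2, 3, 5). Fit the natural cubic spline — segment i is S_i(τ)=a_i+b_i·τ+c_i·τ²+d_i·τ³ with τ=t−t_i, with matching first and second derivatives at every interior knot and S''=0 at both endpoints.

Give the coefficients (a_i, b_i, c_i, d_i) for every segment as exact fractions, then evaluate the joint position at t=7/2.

Δ: Δ0=9/2, Δ1=-7, Δ2=7/2
row 1: diag=6, rhs=-69; c'=1/6, d'=-23/2
row 2: denom=6−1·1/6=35/6; d'=(63−1·-23/2)/(35/6)=447/35
back: M2=447/35
back: M1=-23/2−1/6·447/35=-477/35
M: M0=0, M1=-477/35, M2=447/35, M3=0
seg 0: a=-5, c=M0/2=0, d=(M1−M0)/(6·2)=-159/140, b=Δ0−h0·(2M0+M1)/6=633/70
seg 1: a=4, c=M1/2=-477/70, d=(M2−M1)/(6·1)=22/5, b=Δ1−h1·(2M1+M2)/6=-321/70
seg 2: a=-3, c=M2/2=447/70, d=(M3−M2)/(6·2)=-149/140, b=Δ2−h2·(2M2+M3)/6=-351/70
t_q=7/2 → seg 2, τ=1/2; S=-3+-351/70·τ+447/70·τ²+-149/140·τ³=-647/160

  seg 0: a=-5 b=633/70 c=0 d=-159/140
  seg 1: a=4 b=-321/70 c=-477/70 d=22/5
  seg 2: a=-3 b=-351/70 c=447/70 d=-149/140
S(7/2) = -647/160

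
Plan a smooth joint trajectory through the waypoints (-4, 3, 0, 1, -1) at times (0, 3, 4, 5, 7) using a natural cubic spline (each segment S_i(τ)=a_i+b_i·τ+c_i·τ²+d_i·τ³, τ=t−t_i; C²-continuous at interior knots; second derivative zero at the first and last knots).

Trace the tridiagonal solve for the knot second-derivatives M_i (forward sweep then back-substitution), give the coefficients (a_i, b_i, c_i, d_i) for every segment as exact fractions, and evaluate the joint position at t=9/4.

  seg 0: a=-4 b=1292/267 c=0 d=-223/801
  seg 1: a=3 b=-715/267 c=-223/89 d=583/267
  seg 2: a=0 b=-304/267 c=360/89 d=-509/267
  seg 3: a=1 b=329/267 c=-149/89 d=149/534
S(9/4) = 21169/5696

Δ: Δ0=7/3, Δ1=-3, Δ2=1, Δ3=-1
row 1: diag=8, rhs=-32; c'=1/8, d'=-4
row 2: denom=4−1·1/8=31/8; d'=(24−1·-4)/(31/8)=224/31
row 3: denom=6−1·8/31=178/31; d'=(-12−1·224/31)/(178/31)=-298/89
back: M3=-298/89
back: M2=224/31−8/31·-298/89=720/89
back: M1=-4−1/8·720/89=-446/89
M: M0=0, M1=-446/89, M2=720/89, M3=-298/89, M4=0
seg 0: a=-4, c=M0/2=0, d=(M1−M0)/(6·3)=-223/801, b=Δ0−h0·(2M0+M1)/6=1292/267
seg 1: a=3, c=M1/2=-223/89, d=(M2−M1)/(6·1)=583/267, b=Δ1−h1·(2M1+M2)/6=-715/267
seg 2: a=0, c=M2/2=360/89, d=(M3−M2)/(6·1)=-509/267, b=Δ2−h2·(2M2+M3)/6=-304/267
seg 3: a=1, c=M3/2=-149/89, d=(M4−M3)/(6·2)=149/534, b=Δ3−h3·(2M3+M4)/6=329/267
t_q=9/4 → seg 0, τ=9/4; S=-4+1292/267·τ+0·τ²+-223/801·τ³=21169/5696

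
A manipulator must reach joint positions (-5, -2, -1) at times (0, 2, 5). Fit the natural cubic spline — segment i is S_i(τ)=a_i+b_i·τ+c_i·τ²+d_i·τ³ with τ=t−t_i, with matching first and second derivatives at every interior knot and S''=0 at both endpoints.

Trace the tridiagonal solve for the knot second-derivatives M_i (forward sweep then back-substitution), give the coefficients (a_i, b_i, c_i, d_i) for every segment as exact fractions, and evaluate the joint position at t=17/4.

  seg 0: a=-5 b=26/15 c=0 d=-7/120
  seg 1: a=-2 b=31/30 c=-7/20 d=7/180
S(17/4) = -257/256

Δ: Δ0=3/2, Δ1=1/3
row 1: diag=10, rhs=-7; c'=3/10, d'=-7/10
back: M1=-7/10
M: M0=0, M1=-7/10, M2=0
seg 0: a=-5, c=M0/2=0, d=(M1−M0)/(6·2)=-7/120, b=Δ0−h0·(2M0+M1)/6=26/15
seg 1: a=-2, c=M1/2=-7/20, d=(M2−M1)/(6·3)=7/180, b=Δ1−h1·(2M1+M2)/6=31/30
t_q=17/4 → seg 1, τ=9/4; S=-2+31/30·τ+-7/20·τ²+7/180·τ³=-257/256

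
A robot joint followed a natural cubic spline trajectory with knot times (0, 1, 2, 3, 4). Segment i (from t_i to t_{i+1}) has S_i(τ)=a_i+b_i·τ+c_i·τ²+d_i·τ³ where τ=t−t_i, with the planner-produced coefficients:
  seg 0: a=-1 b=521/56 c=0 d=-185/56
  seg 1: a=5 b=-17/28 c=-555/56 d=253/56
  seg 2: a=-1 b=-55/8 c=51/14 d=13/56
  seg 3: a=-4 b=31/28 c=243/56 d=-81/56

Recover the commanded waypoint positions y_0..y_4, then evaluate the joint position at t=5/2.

y_0=-1 y_1=5 y_2=-1 y_3=-4 y_4=0
S(5/2) = -1567/448

y_0 = S_0(0) = a_0 = -1
y_1 = S_1(0) = a_1 = 5
y_2 = S_2(0) = a_2 = -1
y_3 = S_3(0) = a_3 = -4
y_4 = S_3(1) = 0
t_q=5/2 is in segment 2 (τ=1/2); S_2(τ)=-1567/448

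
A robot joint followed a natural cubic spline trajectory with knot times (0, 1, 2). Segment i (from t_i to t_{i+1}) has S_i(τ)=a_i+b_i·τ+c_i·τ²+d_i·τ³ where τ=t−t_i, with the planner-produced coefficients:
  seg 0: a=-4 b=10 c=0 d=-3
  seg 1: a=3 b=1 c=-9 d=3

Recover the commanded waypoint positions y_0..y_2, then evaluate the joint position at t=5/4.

y_0=-4 y_1=3 y_2=-2
S(5/4) = 175/64

y_0 = S_0(0) = a_0 = -4
y_1 = S_1(0) = a_1 = 3
y_2 = S_1(1) = -2
t_q=5/4 is in segment 1 (τ=1/4); S_1(τ)=175/64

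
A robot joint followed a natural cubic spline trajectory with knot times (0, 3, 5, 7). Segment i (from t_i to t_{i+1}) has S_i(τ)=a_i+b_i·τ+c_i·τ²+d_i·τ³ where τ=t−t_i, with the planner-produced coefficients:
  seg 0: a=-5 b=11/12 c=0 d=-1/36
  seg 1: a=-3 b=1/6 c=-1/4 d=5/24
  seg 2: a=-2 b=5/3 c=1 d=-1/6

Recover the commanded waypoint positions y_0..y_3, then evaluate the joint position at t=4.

y_0 = S_0(0) = a_0 = -5
y_1 = S_1(0) = a_1 = -3
y_2 = S_2(0) = a_2 = -2
y_3 = S_2(2) = 4
t_q=4 is in segment 1 (τ=1); S_1(τ)=-23/8

y_0=-5 y_1=-3 y_2=-2 y_3=4
S(4) = -23/8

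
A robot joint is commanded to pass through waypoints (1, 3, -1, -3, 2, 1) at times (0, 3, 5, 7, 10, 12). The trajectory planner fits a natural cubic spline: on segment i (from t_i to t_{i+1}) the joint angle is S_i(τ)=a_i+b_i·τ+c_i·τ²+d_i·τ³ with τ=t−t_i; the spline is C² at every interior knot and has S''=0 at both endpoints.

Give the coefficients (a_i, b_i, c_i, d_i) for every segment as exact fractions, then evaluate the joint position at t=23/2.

  seg 0: a=1 b=833/543 c=0 d=-157/1629
  seg 1: a=3 b=-580/543 c=-157/181 d=109/543
  seg 2: a=-1 b=-1156/543 c=61/181 d=247/2172
  seg 3: a=-3 b=317/543 c=369/362 d=-715/3258
  seg 4: a=2 b=841/1086 c=-173/181 d=173/1086
S(23/2) = 4485/2896

Δ: Δ0=2/3, Δ1=-2, Δ2=-1, Δ3=5/3, Δ4=-1/2
row 1: diag=10, rhs=-16; c'=1/5, d'=-8/5
row 2: denom=8−2·1/5=38/5; d'=(6−2·-8/5)/(38/5)=23/19
row 3: denom=10−2·5/19=180/19; d'=(16−2·23/19)/(180/19)=43/30
row 4: denom=10−3·19/60=181/20; d'=(-13−3·43/30)/(181/20)=-346/181
back: M4=-346/181
back: M3=43/30−19/60·-346/181=369/181
back: M2=23/19−5/19·369/181=122/181
back: M1=-8/5−1/5·122/181=-314/181
M: M0=0, M1=-314/181, M2=122/181, M3=369/181, M4=-346/181, M5=0
seg 0: a=1, c=M0/2=0, d=(M1−M0)/(6·3)=-157/1629, b=Δ0−h0·(2M0+M1)/6=833/543
seg 1: a=3, c=M1/2=-157/181, d=(M2−M1)/(6·2)=109/543, b=Δ1−h1·(2M1+M2)/6=-580/543
seg 2: a=-1, c=M2/2=61/181, d=(M3−M2)/(6·2)=247/2172, b=Δ2−h2·(2M2+M3)/6=-1156/543
seg 3: a=-3, c=M3/2=369/362, d=(M4−M3)/(6·3)=-715/3258, b=Δ3−h3·(2M3+M4)/6=317/543
seg 4: a=2, c=M4/2=-173/181, d=(M5−M4)/(6·2)=173/1086, b=Δ4−h4·(2M4+M5)/6=841/1086
t_q=23/2 → seg 4, τ=3/2; S=2+841/1086·τ+-173/181·τ²+173/1086·τ³=4485/2896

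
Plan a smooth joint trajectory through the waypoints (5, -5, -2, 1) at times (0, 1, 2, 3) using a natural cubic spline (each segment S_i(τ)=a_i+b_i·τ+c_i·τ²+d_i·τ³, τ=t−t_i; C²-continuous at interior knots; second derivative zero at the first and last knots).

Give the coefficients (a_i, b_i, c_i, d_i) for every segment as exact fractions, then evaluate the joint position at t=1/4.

  seg 0: a=5 b=-202/15 c=0 d=52/15
  seg 1: a=-5 b=-46/15 c=52/5 d=-13/3
  seg 2: a=-2 b=71/15 c=-13/5 d=13/15
S(1/4) = 27/16

Δ: Δ0=-10, Δ1=3, Δ2=3
row 1: diag=4, rhs=78; c'=1/4, d'=39/2
row 2: denom=4−1·1/4=15/4; d'=(0−1·39/2)/(15/4)=-26/5
back: M2=-26/5
back: M1=39/2−1/4·-26/5=104/5
M: M0=0, M1=104/5, M2=-26/5, M3=0
seg 0: a=5, c=M0/2=0, d=(M1−M0)/(6·1)=52/15, b=Δ0−h0·(2M0+M1)/6=-202/15
seg 1: a=-5, c=M1/2=52/5, d=(M2−M1)/(6·1)=-13/3, b=Δ1−h1·(2M1+M2)/6=-46/15
seg 2: a=-2, c=M2/2=-13/5, d=(M3−M2)/(6·1)=13/15, b=Δ2−h2·(2M2+M3)/6=71/15
t_q=1/4 → seg 0, τ=1/4; S=5+-202/15·τ+0·τ²+52/15·τ³=27/16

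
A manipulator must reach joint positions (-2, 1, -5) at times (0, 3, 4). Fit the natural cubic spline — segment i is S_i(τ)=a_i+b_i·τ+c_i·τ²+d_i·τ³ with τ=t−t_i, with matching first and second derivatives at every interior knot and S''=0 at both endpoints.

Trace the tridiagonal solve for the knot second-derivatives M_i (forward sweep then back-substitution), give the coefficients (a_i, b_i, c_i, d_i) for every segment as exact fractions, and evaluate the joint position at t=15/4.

  seg 0: a=-2 b=29/8 c=0 d=-7/24
  seg 1: a=1 b=-17/4 c=-21/8 d=7/8
S(15/4) = -1687/512

Δ: Δ0=1, Δ1=-6
row 1: diag=8, rhs=-42; c'=1/8, d'=-21/4
back: M1=-21/4
M: M0=0, M1=-21/4, M2=0
seg 0: a=-2, c=M0/2=0, d=(M1−M0)/(6·3)=-7/24, b=Δ0−h0·(2M0+M1)/6=29/8
seg 1: a=1, c=M1/2=-21/8, d=(M2−M1)/(6·1)=7/8, b=Δ1−h1·(2M1+M2)/6=-17/4
t_q=15/4 → seg 1, τ=3/4; S=1+-17/4·τ+-21/8·τ²+7/8·τ³=-1687/512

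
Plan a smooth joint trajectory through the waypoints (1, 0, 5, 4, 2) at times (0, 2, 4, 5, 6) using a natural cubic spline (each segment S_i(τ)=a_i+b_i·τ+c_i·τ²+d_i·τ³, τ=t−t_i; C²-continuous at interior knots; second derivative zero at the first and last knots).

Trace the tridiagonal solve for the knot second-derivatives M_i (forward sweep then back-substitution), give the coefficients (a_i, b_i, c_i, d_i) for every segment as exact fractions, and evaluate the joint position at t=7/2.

Δ: Δ0=-1/2, Δ1=5/2, Δ2=-1, Δ3=-2
row 1: diag=8, rhs=18; c'=1/4, d'=9/4
row 2: denom=6−2·1/4=11/2; d'=(-21−2·9/4)/(11/2)=-51/11
row 3: denom=4−1·2/11=42/11; d'=(-6−1·-51/11)/(42/11)=-5/14
back: M3=-5/14
back: M2=-51/11−2/11·-5/14=-32/7
back: M1=9/4−1/4·-32/7=95/28
M: M0=0, M1=95/28, M2=-32/7, M3=-5/14, M4=0
seg 0: a=1, c=M0/2=0, d=(M1−M0)/(6·2)=95/336, b=Δ0−h0·(2M0+M1)/6=-137/84
seg 1: a=0, c=M1/2=95/56, d=(M2−M1)/(6·2)=-223/336, b=Δ1−h1·(2M1+M2)/6=37/21
seg 2: a=5, c=M2/2=-16/7, d=(M3−M2)/(6·1)=59/84, b=Δ2−h2·(2M2+M3)/6=7/12
seg 3: a=4, c=M3/2=-5/28, d=(M4−M3)/(6·1)=5/84, b=Δ3−h3·(2M3+M4)/6=-79/42
t_q=7/2 → seg 1, τ=3/2; S=0+37/21·τ+95/56·τ²+-223/336·τ³=3781/896

  seg 0: a=1 b=-137/84 c=0 d=95/336
  seg 1: a=0 b=37/21 c=95/56 d=-223/336
  seg 2: a=5 b=7/12 c=-16/7 d=59/84
  seg 3: a=4 b=-79/42 c=-5/28 d=5/84
S(7/2) = 3781/896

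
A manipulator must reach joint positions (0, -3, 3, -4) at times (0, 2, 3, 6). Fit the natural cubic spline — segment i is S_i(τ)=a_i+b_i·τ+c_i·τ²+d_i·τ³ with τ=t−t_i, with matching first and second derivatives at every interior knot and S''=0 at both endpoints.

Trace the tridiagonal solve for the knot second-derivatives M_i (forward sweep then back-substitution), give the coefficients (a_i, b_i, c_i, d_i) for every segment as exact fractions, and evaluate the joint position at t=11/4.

  seg 0: a=0 b=-1243/282 c=0 d=205/282
  seg 1: a=-3 b=1217/282 c=205/47 d=-755/282
  seg 2: a=3 b=706/141 c=-345/94 d=115/282
S(11/4) = 9389/6016

Δ: Δ0=-3/2, Δ1=6, Δ2=-7/3
row 1: diag=6, rhs=45; c'=1/6, d'=15/2
row 2: denom=8−1·1/6=47/6; d'=(-50−1·15/2)/(47/6)=-345/47
back: M2=-345/47
back: M1=15/2−1/6·-345/47=410/47
M: M0=0, M1=410/47, M2=-345/47, M3=0
seg 0: a=0, c=M0/2=0, d=(M1−M0)/(6·2)=205/282, b=Δ0−h0·(2M0+M1)/6=-1243/282
seg 1: a=-3, c=M1/2=205/47, d=(M2−M1)/(6·1)=-755/282, b=Δ1−h1·(2M1+M2)/6=1217/282
seg 2: a=3, c=M2/2=-345/94, d=(M3−M2)/(6·3)=115/282, b=Δ2−h2·(2M2+M3)/6=706/141
t_q=11/4 → seg 1, τ=3/4; S=-3+1217/282·τ+205/47·τ²+-755/282·τ³=9389/6016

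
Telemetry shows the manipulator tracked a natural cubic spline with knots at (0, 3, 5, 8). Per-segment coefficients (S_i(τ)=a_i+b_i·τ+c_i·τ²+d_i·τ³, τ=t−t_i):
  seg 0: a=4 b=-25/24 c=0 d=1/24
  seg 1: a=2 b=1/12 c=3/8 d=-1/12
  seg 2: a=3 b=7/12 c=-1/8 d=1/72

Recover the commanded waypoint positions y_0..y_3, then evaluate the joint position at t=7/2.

y_0 = S_0(0) = a_0 = 4
y_1 = S_1(0) = a_1 = 2
y_2 = S_2(0) = a_2 = 3
y_3 = S_2(3) = 4
t_q=7/2 is in segment 1 (τ=1/2); S_1(τ)=17/8

y_0=4 y_1=2 y_2=3 y_3=4
S(7/2) = 17/8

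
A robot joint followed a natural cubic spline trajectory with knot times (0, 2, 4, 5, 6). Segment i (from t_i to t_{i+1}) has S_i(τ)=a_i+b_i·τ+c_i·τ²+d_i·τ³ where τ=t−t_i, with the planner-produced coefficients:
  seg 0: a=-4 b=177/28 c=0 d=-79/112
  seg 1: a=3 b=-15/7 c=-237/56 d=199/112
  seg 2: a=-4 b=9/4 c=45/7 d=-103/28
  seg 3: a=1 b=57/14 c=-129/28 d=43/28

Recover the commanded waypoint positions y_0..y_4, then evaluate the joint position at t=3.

y_0 = S_0(0) = a_0 = -4
y_1 = S_1(0) = a_1 = 3
y_2 = S_2(0) = a_2 = -4
y_3 = S_3(0) = a_3 = 1
y_4 = S_3(1) = 2
t_q=3 is in segment 1 (τ=1); S_1(τ)=-179/112

y_0=-4 y_1=3 y_2=-4 y_3=1 y_4=2
S(3) = -179/112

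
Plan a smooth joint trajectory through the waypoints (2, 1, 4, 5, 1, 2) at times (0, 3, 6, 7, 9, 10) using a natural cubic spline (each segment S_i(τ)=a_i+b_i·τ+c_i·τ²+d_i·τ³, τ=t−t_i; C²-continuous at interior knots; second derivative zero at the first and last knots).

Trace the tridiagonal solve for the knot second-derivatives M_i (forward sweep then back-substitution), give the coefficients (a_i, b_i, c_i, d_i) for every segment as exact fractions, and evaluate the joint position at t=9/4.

  seg 0: a=2 b=-211/339 c=0 d=98/3051
  seg 1: a=1 b=83/339 c=98/339 d=-38/3051
  seg 2: a=4 b=557/339 c=20/113 d=-278/339
  seg 3: a=5 b=-157/339 c=-258/113 d=1027/1356
  seg 4: a=1 b=-172/339 c=511/226 d=-511/678
S(9/4) = 3491/3616

Δ: Δ0=-1/3, Δ1=1, Δ2=1, Δ3=-2, Δ4=1
row 1: diag=12, rhs=8; c'=1/4, d'=2/3
row 2: denom=8−3·1/4=29/4; d'=(0−3·2/3)/(29/4)=-8/29
row 3: denom=6−1·4/29=170/29; d'=(-18−1·-8/29)/(170/29)=-257/85
row 4: denom=6−2·29/85=452/85; d'=(18−2·-257/85)/(452/85)=511/113
back: M4=511/113
back: M3=-257/85−29/85·511/113=-516/113
back: M2=-8/29−4/29·-516/113=40/113
back: M1=2/3−1/4·40/113=196/339
M: M0=0, M1=196/339, M2=40/113, M3=-516/113, M4=511/113, M5=0
seg 0: a=2, c=M0/2=0, d=(M1−M0)/(6·3)=98/3051, b=Δ0−h0·(2M0+M1)/6=-211/339
seg 1: a=1, c=M1/2=98/339, d=(M2−M1)/(6·3)=-38/3051, b=Δ1−h1·(2M1+M2)/6=83/339
seg 2: a=4, c=M2/2=20/113, d=(M3−M2)/(6·1)=-278/339, b=Δ2−h2·(2M2+M3)/6=557/339
seg 3: a=5, c=M3/2=-258/113, d=(M4−M3)/(6·2)=1027/1356, b=Δ3−h3·(2M3+M4)/6=-157/339
seg 4: a=1, c=M4/2=511/226, d=(M5−M4)/(6·1)=-511/678, b=Δ4−h4·(2M4+M5)/6=-172/339
t_q=9/4 → seg 0, τ=9/4; S=2+-211/339·τ+0·τ²+98/3051·τ³=3491/3616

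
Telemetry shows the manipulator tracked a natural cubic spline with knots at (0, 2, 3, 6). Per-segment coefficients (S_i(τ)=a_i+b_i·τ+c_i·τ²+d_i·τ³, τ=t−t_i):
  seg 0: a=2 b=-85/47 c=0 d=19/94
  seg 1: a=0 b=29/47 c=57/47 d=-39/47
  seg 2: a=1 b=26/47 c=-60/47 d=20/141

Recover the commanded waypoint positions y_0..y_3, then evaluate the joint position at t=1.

y_0 = S_0(0) = a_0 = 2
y_1 = S_1(0) = a_1 = 0
y_2 = S_2(0) = a_2 = 1
y_3 = S_2(3) = -5
t_q=1 is in segment 0 (τ=1); S_0(τ)=37/94

y_0=2 y_1=0 y_2=1 y_3=-5
S(1) = 37/94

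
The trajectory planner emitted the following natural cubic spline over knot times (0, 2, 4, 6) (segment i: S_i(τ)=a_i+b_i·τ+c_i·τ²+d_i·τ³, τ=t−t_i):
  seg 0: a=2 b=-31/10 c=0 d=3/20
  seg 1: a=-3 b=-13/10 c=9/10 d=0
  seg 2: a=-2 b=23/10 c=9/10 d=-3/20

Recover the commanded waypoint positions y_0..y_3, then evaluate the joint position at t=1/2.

y_0=2 y_1=-3 y_2=-2 y_3=5
S(1/2) = 15/32

y_0 = S_0(0) = a_0 = 2
y_1 = S_1(0) = a_1 = -3
y_2 = S_2(0) = a_2 = -2
y_3 = S_2(2) = 5
t_q=1/2 is in segment 0 (τ=1/2); S_0(τ)=15/32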